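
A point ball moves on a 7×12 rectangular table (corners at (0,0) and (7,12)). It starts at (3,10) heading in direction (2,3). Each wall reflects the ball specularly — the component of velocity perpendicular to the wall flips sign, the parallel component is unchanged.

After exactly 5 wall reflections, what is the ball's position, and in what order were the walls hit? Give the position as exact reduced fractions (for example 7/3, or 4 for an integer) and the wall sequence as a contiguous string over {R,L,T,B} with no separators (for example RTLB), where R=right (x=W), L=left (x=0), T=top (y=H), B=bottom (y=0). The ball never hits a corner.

1. t=2/3 → T at (13/3,12); v=(2,-3)
2. t=4/3 → R at (7,8); v=(-2,-3)
3. t=8/3 → B at (5/3,0); v=(-2,3)
4. t=5/6 → L at (0,5/2); v=(2,3)
5. t=19/6 → T at (19/3,12); v=(2,-3)

Final position: (19/3,12)
Wall sequence: TRBLT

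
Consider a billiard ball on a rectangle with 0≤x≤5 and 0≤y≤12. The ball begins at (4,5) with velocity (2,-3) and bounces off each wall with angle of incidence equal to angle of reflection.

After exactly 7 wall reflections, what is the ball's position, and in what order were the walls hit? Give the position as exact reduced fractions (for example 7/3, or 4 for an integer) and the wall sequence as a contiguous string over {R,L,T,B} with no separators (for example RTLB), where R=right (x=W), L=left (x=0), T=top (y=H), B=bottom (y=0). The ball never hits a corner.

Final position: (10/3,0)
Wall sequence: RBLRTLB

1. t=1/2 → R at (5,7/2); v=(-2,-3)
2. t=7/6 → B at (8/3,0); v=(-2,3)
3. t=4/3 → L at (0,4); v=(2,3)
4. t=5/2 → R at (5,23/2); v=(-2,3)
5. t=1/6 → T at (14/3,12); v=(-2,-3)
6. t=7/3 → L at (0,5); v=(2,-3)
7. t=5/3 → B at (10/3,0); v=(2,3)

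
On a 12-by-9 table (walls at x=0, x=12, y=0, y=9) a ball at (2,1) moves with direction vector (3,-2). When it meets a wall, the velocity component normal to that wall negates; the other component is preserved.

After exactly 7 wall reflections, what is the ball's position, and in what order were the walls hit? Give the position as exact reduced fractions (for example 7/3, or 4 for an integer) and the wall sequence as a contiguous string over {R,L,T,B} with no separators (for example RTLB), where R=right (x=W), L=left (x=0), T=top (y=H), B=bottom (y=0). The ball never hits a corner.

Final position: (4,9)
Wall sequence: BRTLBRT

1. t=1/2 → B at (7/2,0); v=(3,2)
2. t=17/6 → R at (12,17/3); v=(-3,2)
3. t=5/3 → T at (7,9); v=(-3,-2)
4. t=7/3 → L at (0,13/3); v=(3,-2)
5. t=13/6 → B at (13/2,0); v=(3,2)
6. t=11/6 → R at (12,11/3); v=(-3,2)
7. t=8/3 → T at (4,9); v=(-3,-2)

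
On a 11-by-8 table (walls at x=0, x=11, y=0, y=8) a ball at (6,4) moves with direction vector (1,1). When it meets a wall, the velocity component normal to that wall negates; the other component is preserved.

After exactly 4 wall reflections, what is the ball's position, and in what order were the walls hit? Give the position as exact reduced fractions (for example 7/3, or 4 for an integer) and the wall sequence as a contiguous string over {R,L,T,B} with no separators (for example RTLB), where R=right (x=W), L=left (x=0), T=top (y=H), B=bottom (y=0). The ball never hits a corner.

Final position: (0,4)
Wall sequence: TRBL

1. t=4 → T at (10,8); v=(1,-1)
2. t=1 → R at (11,7); v=(-1,-1)
3. t=7 → B at (4,0); v=(-1,1)
4. t=4 → L at (0,4); v=(1,1)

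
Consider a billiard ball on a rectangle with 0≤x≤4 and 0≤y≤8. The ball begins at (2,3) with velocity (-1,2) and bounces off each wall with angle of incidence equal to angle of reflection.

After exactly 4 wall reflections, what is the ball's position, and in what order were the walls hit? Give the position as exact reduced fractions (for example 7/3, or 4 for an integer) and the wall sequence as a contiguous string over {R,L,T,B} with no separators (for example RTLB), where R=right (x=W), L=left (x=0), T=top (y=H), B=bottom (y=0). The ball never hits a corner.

Final position: (7/2,0)
Wall sequence: LTRB

1. t=2 → L at (0,7); v=(1,2)
2. t=1/2 → T at (1/2,8); v=(1,-2)
3. t=7/2 → R at (4,1); v=(-1,-2)
4. t=1/2 → B at (7/2,0); v=(-1,2)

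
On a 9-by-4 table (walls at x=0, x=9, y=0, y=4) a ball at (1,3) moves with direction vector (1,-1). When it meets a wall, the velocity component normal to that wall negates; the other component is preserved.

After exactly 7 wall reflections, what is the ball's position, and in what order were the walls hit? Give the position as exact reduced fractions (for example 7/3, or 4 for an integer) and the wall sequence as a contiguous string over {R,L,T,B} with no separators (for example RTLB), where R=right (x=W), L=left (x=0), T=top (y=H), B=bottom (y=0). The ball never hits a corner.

1. t=3 → B at (4,0); v=(1,1)
2. t=4 → T at (8,4); v=(1,-1)
3. t=1 → R at (9,3); v=(-1,-1)
4. t=3 → B at (6,0); v=(-1,1)
5. t=4 → T at (2,4); v=(-1,-1)
6. t=2 → L at (0,2); v=(1,-1)
7. t=2 → B at (2,0); v=(1,1)

Final position: (2,0)
Wall sequence: BTRBTLB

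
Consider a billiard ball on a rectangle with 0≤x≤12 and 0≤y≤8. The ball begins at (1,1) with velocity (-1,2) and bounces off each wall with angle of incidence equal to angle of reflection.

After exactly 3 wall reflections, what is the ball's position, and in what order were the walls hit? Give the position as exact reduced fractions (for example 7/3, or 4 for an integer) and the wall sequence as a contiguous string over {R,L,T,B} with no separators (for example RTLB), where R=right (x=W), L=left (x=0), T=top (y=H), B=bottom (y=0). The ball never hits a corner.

1. t=1 → L at (0,3); v=(1,2)
2. t=5/2 → T at (5/2,8); v=(1,-2)
3. t=4 → B at (13/2,0); v=(1,2)

Final position: (13/2,0)
Wall sequence: LTB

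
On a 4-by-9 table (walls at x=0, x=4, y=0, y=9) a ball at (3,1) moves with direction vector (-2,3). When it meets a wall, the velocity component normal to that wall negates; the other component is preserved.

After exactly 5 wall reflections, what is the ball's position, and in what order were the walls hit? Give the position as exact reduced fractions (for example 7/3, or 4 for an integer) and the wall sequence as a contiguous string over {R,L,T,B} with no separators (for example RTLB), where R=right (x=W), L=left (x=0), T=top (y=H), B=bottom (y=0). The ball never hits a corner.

Final position: (1/3,0)
Wall sequence: LTRLB

1. t=3/2 → L at (0,11/2); v=(2,3)
2. t=7/6 → T at (7/3,9); v=(2,-3)
3. t=5/6 → R at (4,13/2); v=(-2,-3)
4. t=2 → L at (0,1/2); v=(2,-3)
5. t=1/6 → B at (1/3,0); v=(2,3)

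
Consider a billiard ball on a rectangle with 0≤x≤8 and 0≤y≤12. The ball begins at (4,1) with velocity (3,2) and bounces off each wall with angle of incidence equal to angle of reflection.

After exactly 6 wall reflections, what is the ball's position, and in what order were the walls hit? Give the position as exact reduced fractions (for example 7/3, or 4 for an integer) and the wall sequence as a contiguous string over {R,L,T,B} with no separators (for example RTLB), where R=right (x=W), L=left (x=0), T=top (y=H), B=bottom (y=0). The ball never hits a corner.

1. t=4/3 → R at (8,11/3); v=(-3,2)
2. t=8/3 → L at (0,9); v=(3,2)
3. t=3/2 → T at (9/2,12); v=(3,-2)
4. t=7/6 → R at (8,29/3); v=(-3,-2)
5. t=8/3 → L at (0,13/3); v=(3,-2)
6. t=13/6 → B at (13/2,0); v=(3,2)

Final position: (13/2,0)
Wall sequence: RLTRLB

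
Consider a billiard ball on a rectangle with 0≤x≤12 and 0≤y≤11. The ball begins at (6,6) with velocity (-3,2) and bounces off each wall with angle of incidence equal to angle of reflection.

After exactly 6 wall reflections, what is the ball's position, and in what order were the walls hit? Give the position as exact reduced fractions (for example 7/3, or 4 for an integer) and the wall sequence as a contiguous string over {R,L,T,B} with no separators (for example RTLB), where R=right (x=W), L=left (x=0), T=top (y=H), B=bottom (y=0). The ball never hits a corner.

1. t=2 → L at (0,10); v=(3,2)
2. t=1/2 → T at (3/2,11); v=(3,-2)
3. t=7/2 → R at (12,4); v=(-3,-2)
4. t=2 → B at (6,0); v=(-3,2)
5. t=2 → L at (0,4); v=(3,2)
6. t=7/2 → T at (21/2,11); v=(3,-2)

Final position: (21/2,11)
Wall sequence: LTRBLT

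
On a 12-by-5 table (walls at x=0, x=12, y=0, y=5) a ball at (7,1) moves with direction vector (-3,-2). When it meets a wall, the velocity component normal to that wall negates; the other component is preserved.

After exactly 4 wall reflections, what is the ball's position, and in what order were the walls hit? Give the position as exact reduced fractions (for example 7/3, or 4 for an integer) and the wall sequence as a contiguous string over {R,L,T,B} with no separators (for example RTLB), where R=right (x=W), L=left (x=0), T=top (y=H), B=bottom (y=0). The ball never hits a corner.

1. t=1/2 → B at (11/2,0); v=(-3,2)
2. t=11/6 → L at (0,11/3); v=(3,2)
3. t=2/3 → T at (2,5); v=(3,-2)
4. t=5/2 → B at (19/2,0); v=(3,2)

Final position: (19/2,0)
Wall sequence: BLTB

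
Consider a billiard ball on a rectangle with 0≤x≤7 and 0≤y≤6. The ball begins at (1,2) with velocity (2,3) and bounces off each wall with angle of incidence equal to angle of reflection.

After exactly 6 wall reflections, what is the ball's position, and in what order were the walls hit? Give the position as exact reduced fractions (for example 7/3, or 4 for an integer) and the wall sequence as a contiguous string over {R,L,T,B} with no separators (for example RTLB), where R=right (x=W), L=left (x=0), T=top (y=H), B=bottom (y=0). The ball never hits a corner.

1. t=4/3 → T at (11/3,6); v=(2,-3)
2. t=5/3 → R at (7,1); v=(-2,-3)
3. t=1/3 → B at (19/3,0); v=(-2,3)
4. t=2 → T at (7/3,6); v=(-2,-3)
5. t=7/6 → L at (0,5/2); v=(2,-3)
6. t=5/6 → B at (5/3,0); v=(2,3)

Final position: (5/3,0)
Wall sequence: TRBTLB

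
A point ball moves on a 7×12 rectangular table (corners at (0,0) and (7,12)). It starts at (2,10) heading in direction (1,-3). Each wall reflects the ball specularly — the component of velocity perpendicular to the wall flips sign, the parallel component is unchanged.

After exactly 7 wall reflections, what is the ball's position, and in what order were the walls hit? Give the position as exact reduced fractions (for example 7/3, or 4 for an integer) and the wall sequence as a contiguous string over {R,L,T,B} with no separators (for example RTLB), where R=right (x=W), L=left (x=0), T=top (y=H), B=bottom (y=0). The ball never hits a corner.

1. t=10/3 → B at (16/3,0); v=(1,3)
2. t=5/3 → R at (7,5); v=(-1,3)
3. t=7/3 → T at (14/3,12); v=(-1,-3)
4. t=4 → B at (2/3,0); v=(-1,3)
5. t=2/3 → L at (0,2); v=(1,3)
6. t=10/3 → T at (10/3,12); v=(1,-3)
7. t=11/3 → R at (7,1); v=(-1,-3)

Final position: (7,1)
Wall sequence: BRTBLTR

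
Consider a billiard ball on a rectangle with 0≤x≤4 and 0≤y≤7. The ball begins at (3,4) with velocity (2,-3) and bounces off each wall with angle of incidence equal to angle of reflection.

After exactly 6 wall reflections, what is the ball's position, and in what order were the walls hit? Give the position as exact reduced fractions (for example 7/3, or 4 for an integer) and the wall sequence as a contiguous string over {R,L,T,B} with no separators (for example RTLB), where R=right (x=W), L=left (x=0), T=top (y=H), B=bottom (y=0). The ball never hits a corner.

Final position: (1,0)
Wall sequence: RBLTRB

1. t=1/2 → R at (4,5/2); v=(-2,-3)
2. t=5/6 → B at (7/3,0); v=(-2,3)
3. t=7/6 → L at (0,7/2); v=(2,3)
4. t=7/6 → T at (7/3,7); v=(2,-3)
5. t=5/6 → R at (4,9/2); v=(-2,-3)
6. t=3/2 → B at (1,0); v=(-2,3)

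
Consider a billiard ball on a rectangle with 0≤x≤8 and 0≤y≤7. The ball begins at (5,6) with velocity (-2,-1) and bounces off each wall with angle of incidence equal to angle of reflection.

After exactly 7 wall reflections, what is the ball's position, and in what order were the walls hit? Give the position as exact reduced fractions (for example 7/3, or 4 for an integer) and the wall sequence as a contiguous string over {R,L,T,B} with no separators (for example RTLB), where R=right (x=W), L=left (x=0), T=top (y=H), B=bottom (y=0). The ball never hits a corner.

Final position: (0,3/2)
Wall sequence: LBRLTRL

1. t=5/2 → L at (0,7/2); v=(2,-1)
2. t=7/2 → B at (7,0); v=(2,1)
3. t=1/2 → R at (8,1/2); v=(-2,1)
4. t=4 → L at (0,9/2); v=(2,1)
5. t=5/2 → T at (5,7); v=(2,-1)
6. t=3/2 → R at (8,11/2); v=(-2,-1)
7. t=4 → L at (0,3/2); v=(2,-1)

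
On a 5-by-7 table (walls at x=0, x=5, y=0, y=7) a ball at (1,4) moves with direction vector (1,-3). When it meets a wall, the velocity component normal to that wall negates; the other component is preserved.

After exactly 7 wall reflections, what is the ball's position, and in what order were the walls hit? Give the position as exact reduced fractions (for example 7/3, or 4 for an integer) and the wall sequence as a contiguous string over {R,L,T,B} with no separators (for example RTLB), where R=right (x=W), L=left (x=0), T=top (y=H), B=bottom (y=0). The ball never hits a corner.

Final position: (5/3,0)
Wall sequence: BTRBTLB

1. t=4/3 → B at (7/3,0); v=(1,3)
2. t=7/3 → T at (14/3,7); v=(1,-3)
3. t=1/3 → R at (5,6); v=(-1,-3)
4. t=2 → B at (3,0); v=(-1,3)
5. t=7/3 → T at (2/3,7); v=(-1,-3)
6. t=2/3 → L at (0,5); v=(1,-3)
7. t=5/3 → B at (5/3,0); v=(1,3)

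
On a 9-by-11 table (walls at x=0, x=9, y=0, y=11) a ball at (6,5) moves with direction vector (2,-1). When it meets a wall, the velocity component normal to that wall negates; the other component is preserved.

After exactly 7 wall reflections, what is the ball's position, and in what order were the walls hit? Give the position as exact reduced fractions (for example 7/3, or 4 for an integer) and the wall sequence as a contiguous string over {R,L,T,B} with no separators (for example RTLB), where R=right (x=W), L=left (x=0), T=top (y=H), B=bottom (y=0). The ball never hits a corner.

Final position: (9,15/2)
Wall sequence: RBLRLTR

1. t=3/2 → R at (9,7/2); v=(-2,-1)
2. t=7/2 → B at (2,0); v=(-2,1)
3. t=1 → L at (0,1); v=(2,1)
4. t=9/2 → R at (9,11/2); v=(-2,1)
5. t=9/2 → L at (0,10); v=(2,1)
6. t=1 → T at (2,11); v=(2,-1)
7. t=7/2 → R at (9,15/2); v=(-2,-1)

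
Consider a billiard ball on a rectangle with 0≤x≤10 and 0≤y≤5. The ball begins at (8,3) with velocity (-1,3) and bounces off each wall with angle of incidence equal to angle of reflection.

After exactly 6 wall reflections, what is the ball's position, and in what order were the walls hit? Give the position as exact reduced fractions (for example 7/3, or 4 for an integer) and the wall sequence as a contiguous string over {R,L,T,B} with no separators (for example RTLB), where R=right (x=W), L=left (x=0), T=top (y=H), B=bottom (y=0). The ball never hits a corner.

1. t=2/3 → T at (22/3,5); v=(-1,-3)
2. t=5/3 → B at (17/3,0); v=(-1,3)
3. t=5/3 → T at (4,5); v=(-1,-3)
4. t=5/3 → B at (7/3,0); v=(-1,3)
5. t=5/3 → T at (2/3,5); v=(-1,-3)
6. t=2/3 → L at (0,3); v=(1,-3)

Final position: (0,3)
Wall sequence: TBTBTL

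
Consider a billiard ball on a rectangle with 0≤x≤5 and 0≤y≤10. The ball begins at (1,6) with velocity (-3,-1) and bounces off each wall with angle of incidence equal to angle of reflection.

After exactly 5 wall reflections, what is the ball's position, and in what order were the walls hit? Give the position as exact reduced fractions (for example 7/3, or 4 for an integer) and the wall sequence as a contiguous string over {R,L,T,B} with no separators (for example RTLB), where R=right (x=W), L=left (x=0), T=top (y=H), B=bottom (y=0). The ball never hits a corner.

Final position: (3,0)
Wall sequence: LRLRB

1. t=1/3 → L at (0,17/3); v=(3,-1)
2. t=5/3 → R at (5,4); v=(-3,-1)
3. t=5/3 → L at (0,7/3); v=(3,-1)
4. t=5/3 → R at (5,2/3); v=(-3,-1)
5. t=2/3 → B at (3,0); v=(-3,1)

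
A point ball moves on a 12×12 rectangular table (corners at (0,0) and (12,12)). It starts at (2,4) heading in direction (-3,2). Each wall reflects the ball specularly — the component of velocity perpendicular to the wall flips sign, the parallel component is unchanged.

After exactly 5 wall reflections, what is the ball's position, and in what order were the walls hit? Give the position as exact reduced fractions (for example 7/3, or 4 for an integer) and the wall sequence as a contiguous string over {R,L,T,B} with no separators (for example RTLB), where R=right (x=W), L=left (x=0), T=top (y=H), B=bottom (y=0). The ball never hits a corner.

1. t=2/3 → L at (0,16/3); v=(3,2)
2. t=10/3 → T at (10,12); v=(3,-2)
3. t=2/3 → R at (12,32/3); v=(-3,-2)
4. t=4 → L at (0,8/3); v=(3,-2)
5. t=4/3 → B at (4,0); v=(3,2)

Final position: (4,0)
Wall sequence: LTRLB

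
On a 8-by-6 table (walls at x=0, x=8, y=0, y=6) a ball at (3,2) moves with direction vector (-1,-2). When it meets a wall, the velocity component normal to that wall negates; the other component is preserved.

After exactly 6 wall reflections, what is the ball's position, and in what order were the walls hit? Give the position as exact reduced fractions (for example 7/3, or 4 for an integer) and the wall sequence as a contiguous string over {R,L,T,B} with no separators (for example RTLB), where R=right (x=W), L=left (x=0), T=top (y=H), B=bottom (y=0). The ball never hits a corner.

Final position: (8,4)
Wall sequence: BLTBTR

1. t=1 → B at (2,0); v=(-1,2)
2. t=2 → L at (0,4); v=(1,2)
3. t=1 → T at (1,6); v=(1,-2)
4. t=3 → B at (4,0); v=(1,2)
5. t=3 → T at (7,6); v=(1,-2)
6. t=1 → R at (8,4); v=(-1,-2)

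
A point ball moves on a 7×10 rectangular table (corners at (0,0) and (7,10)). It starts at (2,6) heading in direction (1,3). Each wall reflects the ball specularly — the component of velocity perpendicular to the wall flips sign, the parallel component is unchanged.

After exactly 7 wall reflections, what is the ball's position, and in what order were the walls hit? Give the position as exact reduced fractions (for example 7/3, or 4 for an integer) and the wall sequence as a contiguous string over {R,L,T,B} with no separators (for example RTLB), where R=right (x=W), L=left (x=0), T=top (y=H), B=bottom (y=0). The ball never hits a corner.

Final position: (8/3,10)
Wall sequence: TBRTBLT

1. t=4/3 → T at (10/3,10); v=(1,-3)
2. t=10/3 → B at (20/3,0); v=(1,3)
3. t=1/3 → R at (7,1); v=(-1,3)
4. t=3 → T at (4,10); v=(-1,-3)
5. t=10/3 → B at (2/3,0); v=(-1,3)
6. t=2/3 → L at (0,2); v=(1,3)
7. t=8/3 → T at (8/3,10); v=(1,-3)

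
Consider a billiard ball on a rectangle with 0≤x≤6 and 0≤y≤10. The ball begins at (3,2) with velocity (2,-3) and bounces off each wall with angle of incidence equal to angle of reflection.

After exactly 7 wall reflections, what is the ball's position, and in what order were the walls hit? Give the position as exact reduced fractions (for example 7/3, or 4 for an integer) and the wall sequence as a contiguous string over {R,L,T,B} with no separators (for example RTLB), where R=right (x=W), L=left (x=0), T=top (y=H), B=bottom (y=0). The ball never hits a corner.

Final position: (0,19/2)
Wall sequence: BRTLBRL

1. t=2/3 → B at (13/3,0); v=(2,3)
2. t=5/6 → R at (6,5/2); v=(-2,3)
3. t=5/2 → T at (1,10); v=(-2,-3)
4. t=1/2 → L at (0,17/2); v=(2,-3)
5. t=17/6 → B at (17/3,0); v=(2,3)
6. t=1/6 → R at (6,1/2); v=(-2,3)
7. t=3 → L at (0,19/2); v=(2,3)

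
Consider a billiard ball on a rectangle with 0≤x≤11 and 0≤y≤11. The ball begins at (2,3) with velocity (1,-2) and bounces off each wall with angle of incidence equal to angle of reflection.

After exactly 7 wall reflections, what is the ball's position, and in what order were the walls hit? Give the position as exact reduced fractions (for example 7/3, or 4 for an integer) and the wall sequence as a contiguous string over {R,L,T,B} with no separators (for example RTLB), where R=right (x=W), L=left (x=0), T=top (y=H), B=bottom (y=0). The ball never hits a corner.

Final position: (7/2,0)
Wall sequence: BTRBTLB

1. t=3/2 → B at (7/2,0); v=(1,2)
2. t=11/2 → T at (9,11); v=(1,-2)
3. t=2 → R at (11,7); v=(-1,-2)
4. t=7/2 → B at (15/2,0); v=(-1,2)
5. t=11/2 → T at (2,11); v=(-1,-2)
6. t=2 → L at (0,7); v=(1,-2)
7. t=7/2 → B at (7/2,0); v=(1,2)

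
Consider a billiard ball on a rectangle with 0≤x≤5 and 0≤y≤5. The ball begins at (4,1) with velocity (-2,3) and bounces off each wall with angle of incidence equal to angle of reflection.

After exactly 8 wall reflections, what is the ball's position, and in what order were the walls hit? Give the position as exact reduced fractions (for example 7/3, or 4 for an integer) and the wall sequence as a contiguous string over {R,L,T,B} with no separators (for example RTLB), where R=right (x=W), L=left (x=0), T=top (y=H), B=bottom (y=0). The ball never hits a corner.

1. t=4/3 → T at (4/3,5); v=(-2,-3)
2. t=2/3 → L at (0,3); v=(2,-3)
3. t=1 → B at (2,0); v=(2,3)
4. t=3/2 → R at (5,9/2); v=(-2,3)
5. t=1/6 → T at (14/3,5); v=(-2,-3)
6. t=5/3 → B at (4/3,0); v=(-2,3)
7. t=2/3 → L at (0,2); v=(2,3)
8. t=1 → T at (2,5); v=(2,-3)

Final position: (2,5)
Wall sequence: TLBRTBLT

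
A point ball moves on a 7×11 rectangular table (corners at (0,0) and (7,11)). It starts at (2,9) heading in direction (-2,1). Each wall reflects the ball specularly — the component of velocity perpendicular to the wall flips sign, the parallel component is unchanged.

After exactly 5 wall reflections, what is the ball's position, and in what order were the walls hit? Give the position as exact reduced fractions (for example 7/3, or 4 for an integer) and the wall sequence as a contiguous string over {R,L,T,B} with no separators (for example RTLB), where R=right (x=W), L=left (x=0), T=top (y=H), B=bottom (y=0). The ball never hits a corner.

Final position: (7,3/2)
Wall sequence: LTRLR

1. t=1 → L at (0,10); v=(2,1)
2. t=1 → T at (2,11); v=(2,-1)
3. t=5/2 → R at (7,17/2); v=(-2,-1)
4. t=7/2 → L at (0,5); v=(2,-1)
5. t=7/2 → R at (7,3/2); v=(-2,-1)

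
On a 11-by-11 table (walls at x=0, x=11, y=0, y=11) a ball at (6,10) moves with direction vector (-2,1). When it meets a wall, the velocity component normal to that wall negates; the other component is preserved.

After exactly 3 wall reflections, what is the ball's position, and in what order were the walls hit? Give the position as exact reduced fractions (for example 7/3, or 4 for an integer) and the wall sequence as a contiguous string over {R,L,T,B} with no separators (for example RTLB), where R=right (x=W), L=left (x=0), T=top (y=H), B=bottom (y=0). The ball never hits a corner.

Final position: (11,7/2)
Wall sequence: TLR

1. t=1 → T at (4,11); v=(-2,-1)
2. t=2 → L at (0,9); v=(2,-1)
3. t=11/2 → R at (11,7/2); v=(-2,-1)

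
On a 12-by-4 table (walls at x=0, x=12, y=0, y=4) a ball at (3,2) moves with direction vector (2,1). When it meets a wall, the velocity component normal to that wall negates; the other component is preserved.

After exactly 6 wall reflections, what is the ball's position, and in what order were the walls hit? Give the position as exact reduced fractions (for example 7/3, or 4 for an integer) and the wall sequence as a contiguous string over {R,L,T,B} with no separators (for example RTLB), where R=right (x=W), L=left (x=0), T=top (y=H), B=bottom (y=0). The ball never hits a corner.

Final position: (7,0)
Wall sequence: TRBTLB

1. t=2 → T at (7,4); v=(2,-1)
2. t=5/2 → R at (12,3/2); v=(-2,-1)
3. t=3/2 → B at (9,0); v=(-2,1)
4. t=4 → T at (1,4); v=(-2,-1)
5. t=1/2 → L at (0,7/2); v=(2,-1)
6. t=7/2 → B at (7,0); v=(2,1)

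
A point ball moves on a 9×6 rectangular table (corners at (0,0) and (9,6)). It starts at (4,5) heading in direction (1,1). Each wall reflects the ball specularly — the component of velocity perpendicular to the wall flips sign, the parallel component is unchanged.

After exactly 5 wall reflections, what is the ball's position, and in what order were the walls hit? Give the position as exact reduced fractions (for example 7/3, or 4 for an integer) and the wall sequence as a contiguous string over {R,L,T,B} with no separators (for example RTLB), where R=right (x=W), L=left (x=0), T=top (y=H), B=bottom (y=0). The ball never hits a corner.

Final position: (0,5)
Wall sequence: TRBTL

1. t=1 → T at (5,6); v=(1,-1)
2. t=4 → R at (9,2); v=(-1,-1)
3. t=2 → B at (7,0); v=(-1,1)
4. t=6 → T at (1,6); v=(-1,-1)
5. t=1 → L at (0,5); v=(1,-1)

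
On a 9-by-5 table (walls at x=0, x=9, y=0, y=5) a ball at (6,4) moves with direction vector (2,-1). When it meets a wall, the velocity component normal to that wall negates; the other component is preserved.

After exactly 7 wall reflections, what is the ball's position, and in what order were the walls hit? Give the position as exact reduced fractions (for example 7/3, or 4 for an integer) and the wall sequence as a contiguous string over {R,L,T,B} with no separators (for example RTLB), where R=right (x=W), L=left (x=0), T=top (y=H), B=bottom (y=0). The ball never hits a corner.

1. t=3/2 → R at (9,5/2); v=(-2,-1)
2. t=5/2 → B at (4,0); v=(-2,1)
3. t=2 → L at (0,2); v=(2,1)
4. t=3 → T at (6,5); v=(2,-1)
5. t=3/2 → R at (9,7/2); v=(-2,-1)
6. t=7/2 → B at (2,0); v=(-2,1)
7. t=1 → L at (0,1); v=(2,1)

Final position: (0,1)
Wall sequence: RBLTRBL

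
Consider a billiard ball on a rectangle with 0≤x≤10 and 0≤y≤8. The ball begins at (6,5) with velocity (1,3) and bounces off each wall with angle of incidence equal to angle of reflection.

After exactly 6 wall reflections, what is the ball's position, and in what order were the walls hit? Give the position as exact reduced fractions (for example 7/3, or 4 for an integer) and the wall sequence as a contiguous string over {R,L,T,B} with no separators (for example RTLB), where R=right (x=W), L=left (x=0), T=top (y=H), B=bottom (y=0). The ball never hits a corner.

Final position: (7/3,8)
Wall sequence: TBRTBT

1. t=1 → T at (7,8); v=(1,-3)
2. t=8/3 → B at (29/3,0); v=(1,3)
3. t=1/3 → R at (10,1); v=(-1,3)
4. t=7/3 → T at (23/3,8); v=(-1,-3)
5. t=8/3 → B at (5,0); v=(-1,3)
6. t=8/3 → T at (7/3,8); v=(-1,-3)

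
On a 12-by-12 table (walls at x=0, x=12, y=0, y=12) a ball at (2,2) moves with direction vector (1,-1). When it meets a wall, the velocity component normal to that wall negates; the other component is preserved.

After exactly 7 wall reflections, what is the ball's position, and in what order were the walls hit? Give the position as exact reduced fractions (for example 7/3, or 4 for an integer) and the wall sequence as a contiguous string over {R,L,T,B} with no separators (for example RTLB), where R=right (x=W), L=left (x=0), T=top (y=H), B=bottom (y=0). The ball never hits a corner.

1. t=2 → B at (4,0); v=(1,1)
2. t=8 → R at (12,8); v=(-1,1)
3. t=4 → T at (8,12); v=(-1,-1)
4. t=8 → L at (0,4); v=(1,-1)
5. t=4 → B at (4,0); v=(1,1)
6. t=8 → R at (12,8); v=(-1,1)
7. t=4 → T at (8,12); v=(-1,-1)

Final position: (8,12)
Wall sequence: BRTLBRT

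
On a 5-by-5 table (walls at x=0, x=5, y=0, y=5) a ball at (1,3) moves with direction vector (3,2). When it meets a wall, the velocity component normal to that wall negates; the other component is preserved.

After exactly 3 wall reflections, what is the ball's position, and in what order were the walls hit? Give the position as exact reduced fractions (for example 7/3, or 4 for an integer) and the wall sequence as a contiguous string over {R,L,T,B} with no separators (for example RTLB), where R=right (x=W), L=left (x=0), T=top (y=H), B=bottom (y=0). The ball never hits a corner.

1. t=1 → T at (4,5); v=(3,-2)
2. t=1/3 → R at (5,13/3); v=(-3,-2)
3. t=5/3 → L at (0,1); v=(3,-2)

Final position: (0,1)
Wall sequence: TRL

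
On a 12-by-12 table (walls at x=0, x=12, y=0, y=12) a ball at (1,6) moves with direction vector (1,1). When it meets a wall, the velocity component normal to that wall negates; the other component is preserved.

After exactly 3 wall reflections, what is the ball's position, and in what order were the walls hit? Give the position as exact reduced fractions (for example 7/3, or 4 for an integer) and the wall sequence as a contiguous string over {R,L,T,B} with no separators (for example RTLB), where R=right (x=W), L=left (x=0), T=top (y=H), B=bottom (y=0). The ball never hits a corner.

Final position: (5,0)
Wall sequence: TRB

1. t=6 → T at (7,12); v=(1,-1)
2. t=5 → R at (12,7); v=(-1,-1)
3. t=7 → B at (5,0); v=(-1,1)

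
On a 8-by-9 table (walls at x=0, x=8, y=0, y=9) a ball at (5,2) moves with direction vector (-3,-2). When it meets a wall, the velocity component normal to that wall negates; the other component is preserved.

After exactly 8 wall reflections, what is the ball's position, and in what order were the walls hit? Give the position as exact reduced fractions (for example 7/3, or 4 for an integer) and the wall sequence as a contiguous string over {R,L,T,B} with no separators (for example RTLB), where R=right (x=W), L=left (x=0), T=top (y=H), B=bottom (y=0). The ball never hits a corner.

Final position: (0,14/3)
Wall sequence: BLRTLRBL

1. t=1 → B at (2,0); v=(-3,2)
2. t=2/3 → L at (0,4/3); v=(3,2)
3. t=8/3 → R at (8,20/3); v=(-3,2)
4. t=7/6 → T at (9/2,9); v=(-3,-2)
5. t=3/2 → L at (0,6); v=(3,-2)
6. t=8/3 → R at (8,2/3); v=(-3,-2)
7. t=1/3 → B at (7,0); v=(-3,2)
8. t=7/3 → L at (0,14/3); v=(3,2)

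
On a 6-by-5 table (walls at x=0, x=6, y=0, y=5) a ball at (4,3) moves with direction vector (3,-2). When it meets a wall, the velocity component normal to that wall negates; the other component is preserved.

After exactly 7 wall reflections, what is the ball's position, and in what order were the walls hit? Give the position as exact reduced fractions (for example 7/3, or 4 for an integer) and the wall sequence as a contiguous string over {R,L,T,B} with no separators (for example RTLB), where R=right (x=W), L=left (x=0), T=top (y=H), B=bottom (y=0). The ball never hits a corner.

Final position: (0,1/3)
Wall sequence: RBLTRBL

1. t=2/3 → R at (6,5/3); v=(-3,-2)
2. t=5/6 → B at (7/2,0); v=(-3,2)
3. t=7/6 → L at (0,7/3); v=(3,2)
4. t=4/3 → T at (4,5); v=(3,-2)
5. t=2/3 → R at (6,11/3); v=(-3,-2)
6. t=11/6 → B at (1/2,0); v=(-3,2)
7. t=1/6 → L at (0,1/3); v=(3,2)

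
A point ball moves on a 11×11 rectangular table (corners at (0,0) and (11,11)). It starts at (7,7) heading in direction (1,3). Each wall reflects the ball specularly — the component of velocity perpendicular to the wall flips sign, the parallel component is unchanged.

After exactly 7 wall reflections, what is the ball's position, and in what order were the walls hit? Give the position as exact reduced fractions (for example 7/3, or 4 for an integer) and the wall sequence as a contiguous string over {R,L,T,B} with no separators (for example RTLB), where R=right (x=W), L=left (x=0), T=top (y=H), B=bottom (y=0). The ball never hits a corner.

Final position: (1,11)
Wall sequence: TRBTBLT

1. t=4/3 → T at (25/3,11); v=(1,-3)
2. t=8/3 → R at (11,3); v=(-1,-3)
3. t=1 → B at (10,0); v=(-1,3)
4. t=11/3 → T at (19/3,11); v=(-1,-3)
5. t=11/3 → B at (8/3,0); v=(-1,3)
6. t=8/3 → L at (0,8); v=(1,3)
7. t=1 → T at (1,11); v=(1,-3)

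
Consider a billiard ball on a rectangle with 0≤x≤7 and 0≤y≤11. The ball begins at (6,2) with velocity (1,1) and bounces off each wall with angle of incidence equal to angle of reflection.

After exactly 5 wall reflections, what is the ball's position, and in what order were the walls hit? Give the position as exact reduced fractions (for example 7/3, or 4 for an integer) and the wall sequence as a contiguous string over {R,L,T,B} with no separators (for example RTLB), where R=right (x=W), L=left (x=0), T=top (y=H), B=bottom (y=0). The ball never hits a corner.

1. t=1 → R at (7,3); v=(-1,1)
2. t=7 → L at (0,10); v=(1,1)
3. t=1 → T at (1,11); v=(1,-1)
4. t=6 → R at (7,5); v=(-1,-1)
5. t=5 → B at (2,0); v=(-1,1)

Final position: (2,0)
Wall sequence: RLTRB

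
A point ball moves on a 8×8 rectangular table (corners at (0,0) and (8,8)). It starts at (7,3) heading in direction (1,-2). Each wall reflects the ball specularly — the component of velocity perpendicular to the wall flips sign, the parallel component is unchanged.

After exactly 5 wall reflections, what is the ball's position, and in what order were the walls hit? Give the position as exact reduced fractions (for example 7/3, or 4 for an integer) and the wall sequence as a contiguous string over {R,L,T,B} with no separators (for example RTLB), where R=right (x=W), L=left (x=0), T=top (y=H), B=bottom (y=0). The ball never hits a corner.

1. t=1 → R at (8,1); v=(-1,-2)
2. t=1/2 → B at (15/2,0); v=(-1,2)
3. t=4 → T at (7/2,8); v=(-1,-2)
4. t=7/2 → L at (0,1); v=(1,-2)
5. t=1/2 → B at (1/2,0); v=(1,2)

Final position: (1/2,0)
Wall sequence: RBTLB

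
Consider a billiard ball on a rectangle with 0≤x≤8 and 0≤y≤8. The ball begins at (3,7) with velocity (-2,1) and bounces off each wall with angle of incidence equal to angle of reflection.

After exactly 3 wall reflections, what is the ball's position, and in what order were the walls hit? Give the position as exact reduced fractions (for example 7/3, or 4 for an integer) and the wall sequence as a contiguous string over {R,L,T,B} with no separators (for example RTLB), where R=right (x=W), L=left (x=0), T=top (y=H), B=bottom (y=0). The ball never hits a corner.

Final position: (8,7/2)
Wall sequence: TLR

1. t=1 → T at (1,8); v=(-2,-1)
2. t=1/2 → L at (0,15/2); v=(2,-1)
3. t=4 → R at (8,7/2); v=(-2,-1)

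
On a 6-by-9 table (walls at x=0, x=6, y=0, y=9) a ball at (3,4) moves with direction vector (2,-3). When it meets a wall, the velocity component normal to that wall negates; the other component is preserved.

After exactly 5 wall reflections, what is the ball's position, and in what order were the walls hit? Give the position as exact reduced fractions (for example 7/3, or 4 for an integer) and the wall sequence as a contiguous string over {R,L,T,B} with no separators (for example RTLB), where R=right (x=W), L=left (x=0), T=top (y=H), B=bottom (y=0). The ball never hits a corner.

1. t=4/3 → B at (17/3,0); v=(2,3)
2. t=1/6 → R at (6,1/2); v=(-2,3)
3. t=17/6 → T at (1/3,9); v=(-2,-3)
4. t=1/6 → L at (0,17/2); v=(2,-3)
5. t=17/6 → B at (17/3,0); v=(2,3)

Final position: (17/3,0)
Wall sequence: BRTLB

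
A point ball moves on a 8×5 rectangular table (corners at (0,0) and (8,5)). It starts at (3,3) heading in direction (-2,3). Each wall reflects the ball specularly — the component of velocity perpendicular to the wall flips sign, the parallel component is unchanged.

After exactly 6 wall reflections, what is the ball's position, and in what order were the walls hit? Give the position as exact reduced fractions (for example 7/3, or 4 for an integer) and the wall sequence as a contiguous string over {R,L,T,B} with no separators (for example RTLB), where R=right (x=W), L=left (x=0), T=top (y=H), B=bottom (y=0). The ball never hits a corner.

Final position: (23/3,0)
Wall sequence: TLBTRB

1. t=2/3 → T at (5/3,5); v=(-2,-3)
2. t=5/6 → L at (0,5/2); v=(2,-3)
3. t=5/6 → B at (5/3,0); v=(2,3)
4. t=5/3 → T at (5,5); v=(2,-3)
5. t=3/2 → R at (8,1/2); v=(-2,-3)
6. t=1/6 → B at (23/3,0); v=(-2,3)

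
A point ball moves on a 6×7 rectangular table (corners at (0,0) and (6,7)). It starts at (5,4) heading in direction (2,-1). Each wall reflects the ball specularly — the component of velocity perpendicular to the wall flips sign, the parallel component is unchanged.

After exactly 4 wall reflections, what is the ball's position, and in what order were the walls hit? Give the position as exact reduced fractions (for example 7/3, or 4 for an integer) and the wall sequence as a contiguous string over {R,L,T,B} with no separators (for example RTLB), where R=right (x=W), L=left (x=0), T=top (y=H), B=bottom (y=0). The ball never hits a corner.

1. t=1/2 → R at (6,7/2); v=(-2,-1)
2. t=3 → L at (0,1/2); v=(2,-1)
3. t=1/2 → B at (1,0); v=(2,1)
4. t=5/2 → R at (6,5/2); v=(-2,1)

Final position: (6,5/2)
Wall sequence: RLBR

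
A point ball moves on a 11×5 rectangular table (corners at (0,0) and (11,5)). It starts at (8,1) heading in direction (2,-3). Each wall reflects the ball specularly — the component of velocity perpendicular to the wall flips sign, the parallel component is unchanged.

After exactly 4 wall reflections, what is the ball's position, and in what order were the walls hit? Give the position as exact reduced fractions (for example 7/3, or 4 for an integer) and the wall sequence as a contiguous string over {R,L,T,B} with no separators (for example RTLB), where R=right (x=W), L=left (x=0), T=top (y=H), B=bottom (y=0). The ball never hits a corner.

Final position: (20/3,0)
Wall sequence: BRTB

1. t=1/3 → B at (26/3,0); v=(2,3)
2. t=7/6 → R at (11,7/2); v=(-2,3)
3. t=1/2 → T at (10,5); v=(-2,-3)
4. t=5/3 → B at (20/3,0); v=(-2,3)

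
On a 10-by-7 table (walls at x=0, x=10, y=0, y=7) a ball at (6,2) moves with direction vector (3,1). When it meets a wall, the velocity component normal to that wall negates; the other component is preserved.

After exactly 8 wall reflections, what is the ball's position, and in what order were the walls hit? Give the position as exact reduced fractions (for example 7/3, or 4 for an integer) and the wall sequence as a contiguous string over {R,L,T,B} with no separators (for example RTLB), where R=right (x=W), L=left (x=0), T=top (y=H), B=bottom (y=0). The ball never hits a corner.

Final position: (0,6)
Wall sequence: RLTRLBRL

1. t=4/3 → R at (10,10/3); v=(-3,1)
2. t=10/3 → L at (0,20/3); v=(3,1)
3. t=1/3 → T at (1,7); v=(3,-1)
4. t=3 → R at (10,4); v=(-3,-1)
5. t=10/3 → L at (0,2/3); v=(3,-1)
6. t=2/3 → B at (2,0); v=(3,1)
7. t=8/3 → R at (10,8/3); v=(-3,1)
8. t=10/3 → L at (0,6); v=(3,1)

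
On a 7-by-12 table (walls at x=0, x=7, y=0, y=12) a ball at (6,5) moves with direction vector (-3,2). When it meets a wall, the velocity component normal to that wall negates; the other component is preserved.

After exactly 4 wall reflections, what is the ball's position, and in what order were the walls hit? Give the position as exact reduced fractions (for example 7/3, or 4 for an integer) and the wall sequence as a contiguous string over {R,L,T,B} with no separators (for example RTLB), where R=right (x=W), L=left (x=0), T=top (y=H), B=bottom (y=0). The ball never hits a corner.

Final position: (0,17/3)
Wall sequence: LTRL

1. t=2 → L at (0,9); v=(3,2)
2. t=3/2 → T at (9/2,12); v=(3,-2)
3. t=5/6 → R at (7,31/3); v=(-3,-2)
4. t=7/3 → L at (0,17/3); v=(3,-2)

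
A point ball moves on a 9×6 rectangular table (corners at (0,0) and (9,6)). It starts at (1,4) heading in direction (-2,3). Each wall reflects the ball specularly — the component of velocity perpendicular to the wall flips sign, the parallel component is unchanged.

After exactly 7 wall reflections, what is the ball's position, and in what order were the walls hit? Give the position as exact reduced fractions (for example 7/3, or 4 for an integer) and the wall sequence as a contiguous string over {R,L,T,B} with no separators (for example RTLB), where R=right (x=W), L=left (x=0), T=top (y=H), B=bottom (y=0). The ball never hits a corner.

Final position: (5/3,6)
Wall sequence: LTBTRBT

1. t=1/2 → L at (0,11/2); v=(2,3)
2. t=1/6 → T at (1/3,6); v=(2,-3)
3. t=2 → B at (13/3,0); v=(2,3)
4. t=2 → T at (25/3,6); v=(2,-3)
5. t=1/3 → R at (9,5); v=(-2,-3)
6. t=5/3 → B at (17/3,0); v=(-2,3)
7. t=2 → T at (5/3,6); v=(-2,-3)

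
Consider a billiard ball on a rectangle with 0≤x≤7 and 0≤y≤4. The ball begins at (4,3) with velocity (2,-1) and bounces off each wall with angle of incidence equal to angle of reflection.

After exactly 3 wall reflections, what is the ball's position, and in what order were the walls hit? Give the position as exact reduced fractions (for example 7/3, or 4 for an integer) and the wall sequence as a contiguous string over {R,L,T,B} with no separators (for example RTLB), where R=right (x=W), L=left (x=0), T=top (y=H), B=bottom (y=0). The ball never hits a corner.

1. t=3/2 → R at (7,3/2); v=(-2,-1)
2. t=3/2 → B at (4,0); v=(-2,1)
3. t=2 → L at (0,2); v=(2,1)

Final position: (0,2)
Wall sequence: RBL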